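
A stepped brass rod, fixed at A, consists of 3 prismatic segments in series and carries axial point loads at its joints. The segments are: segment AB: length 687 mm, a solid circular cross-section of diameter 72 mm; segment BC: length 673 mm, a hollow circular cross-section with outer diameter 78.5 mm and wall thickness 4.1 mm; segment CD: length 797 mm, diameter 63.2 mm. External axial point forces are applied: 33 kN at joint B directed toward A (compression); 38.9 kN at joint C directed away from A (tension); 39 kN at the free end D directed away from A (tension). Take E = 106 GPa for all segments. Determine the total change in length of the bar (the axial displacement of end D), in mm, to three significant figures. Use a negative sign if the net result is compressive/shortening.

Internal axial forces (sectioning from the free end, tension +): N_CD = 39 kN, N_BC = 77.9 kN, N_AB = 44.9 kN.
A_AB = 4072 mm².
A_BC = 958.3 mm².
A_CD = 3137 mm².
δ_AB = 44900·687/(4072·106000) = 0.07147 mm
δ_BC = 77900·673/(958.3·106000) = 0.5161 mm
δ_CD = 39000·797/(3137·106000) = 0.09347 mm
δ = Σδ_i = 0.6811 mm.

0.681 mm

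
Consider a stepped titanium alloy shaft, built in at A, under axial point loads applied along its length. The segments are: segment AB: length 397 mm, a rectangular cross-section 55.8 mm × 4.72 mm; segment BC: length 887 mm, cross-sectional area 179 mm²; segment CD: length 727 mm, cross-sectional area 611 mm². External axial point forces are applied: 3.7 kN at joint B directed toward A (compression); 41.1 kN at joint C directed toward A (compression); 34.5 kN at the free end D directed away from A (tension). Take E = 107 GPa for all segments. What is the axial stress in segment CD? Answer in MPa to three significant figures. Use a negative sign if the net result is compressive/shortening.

56.5 MPa

Internal axial forces (sectioning from the free end, tension +): N_CD = 34.5 kN, N_BC = -6.6 kN, N_AB = -10.3 kN.
σ_CD = N_CD/A_CD = 34500/611 = 56.46 MPa.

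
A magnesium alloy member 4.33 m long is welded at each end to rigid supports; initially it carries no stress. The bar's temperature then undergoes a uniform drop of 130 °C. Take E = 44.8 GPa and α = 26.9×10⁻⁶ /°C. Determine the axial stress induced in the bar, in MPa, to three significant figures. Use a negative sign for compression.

Free thermal expansion αLΔT = 26.9e-6 · 4330 · -130 = -15.14 mm.
The walls impose strain ε = −(-15.14)/4330 = 3.4970e-03; σ = Eε = 44800 · 3.4970e-03 = 156.7 MPa.

157 MPa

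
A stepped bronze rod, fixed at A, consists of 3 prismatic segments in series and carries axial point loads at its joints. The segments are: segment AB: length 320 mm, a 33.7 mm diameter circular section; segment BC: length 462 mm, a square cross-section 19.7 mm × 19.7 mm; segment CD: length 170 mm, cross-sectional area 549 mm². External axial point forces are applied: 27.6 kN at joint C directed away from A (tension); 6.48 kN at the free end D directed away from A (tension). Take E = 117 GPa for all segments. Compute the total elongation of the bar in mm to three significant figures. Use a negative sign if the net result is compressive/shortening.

0.468 mm

Internal axial forces (sectioning from the free end, tension +): N_CD = 6.48 kN, N_BC = 34.08 kN, N_AB = 34.08 kN.
A_AB = 892 mm².
A_BC = 388.1 mm².
δ_AB = 34080·320/(892·117000) = 0.1045 mm
δ_BC = 34080·462/(388.1·117000) = 0.3468 mm
δ_CD = 6480·170/(549·117000) = 0.01715 mm
δ = Σδ_i = 0.4684 mm.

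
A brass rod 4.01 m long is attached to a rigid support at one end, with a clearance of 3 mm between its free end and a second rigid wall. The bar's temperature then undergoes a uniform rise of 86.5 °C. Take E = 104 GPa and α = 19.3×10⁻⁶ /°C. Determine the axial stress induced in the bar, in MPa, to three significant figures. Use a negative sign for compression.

Free thermal expansion αLΔT = 19.3e-6 · 4010 · 86.5 = 6.694 mm.
The walls engage after the gap closes; constrained expansion = 6.694 − 3 = 3.694 mm.
The walls impose strain ε = −(3.694)/4010 = -9.2132e-04; σ = Eε = 104000 · -9.2132e-04 = -95.82 MPa.

-95.8 MPa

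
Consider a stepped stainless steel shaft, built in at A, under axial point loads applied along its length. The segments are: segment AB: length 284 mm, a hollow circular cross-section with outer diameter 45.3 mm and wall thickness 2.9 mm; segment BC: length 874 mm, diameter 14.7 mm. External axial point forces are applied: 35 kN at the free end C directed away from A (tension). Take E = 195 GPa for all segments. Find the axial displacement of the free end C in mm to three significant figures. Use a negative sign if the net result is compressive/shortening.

1.06 mm

Internal axial forces (sectioning from the free end, tension +): N_BC = 35 kN, N_AB = 35 kN.
A_AB = 386.3 mm².
A_BC = 169.7 mm².
δ_AB = 35000·284/(386.3·195000) = 0.132 mm
δ_BC = 35000·874/(169.7·195000) = 0.9243 mm
δ = Σδ_i = 1.056 mm.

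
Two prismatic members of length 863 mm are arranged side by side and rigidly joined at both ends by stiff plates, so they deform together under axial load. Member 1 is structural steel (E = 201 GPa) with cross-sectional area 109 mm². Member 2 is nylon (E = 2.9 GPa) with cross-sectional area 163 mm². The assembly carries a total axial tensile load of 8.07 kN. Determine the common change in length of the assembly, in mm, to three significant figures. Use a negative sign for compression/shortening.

0.311 mm

Equal strain + equilibrium ⇒ each member carries load in proportion to AE: A₁E₁ = 21910000 N, A₂E₂ = 472700 N, ΣAE = 22380000 N.
δ = PL/ΣAE = 8070·863/22380000 = 0.3112 mm.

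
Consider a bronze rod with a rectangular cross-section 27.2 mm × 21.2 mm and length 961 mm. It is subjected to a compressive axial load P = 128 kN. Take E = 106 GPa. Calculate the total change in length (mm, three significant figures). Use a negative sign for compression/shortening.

A = 576.6 mm².
δ_mech = NL/(AE) = -128000·961/(576.6·106000) = -2.012 mm.

-2.01 mm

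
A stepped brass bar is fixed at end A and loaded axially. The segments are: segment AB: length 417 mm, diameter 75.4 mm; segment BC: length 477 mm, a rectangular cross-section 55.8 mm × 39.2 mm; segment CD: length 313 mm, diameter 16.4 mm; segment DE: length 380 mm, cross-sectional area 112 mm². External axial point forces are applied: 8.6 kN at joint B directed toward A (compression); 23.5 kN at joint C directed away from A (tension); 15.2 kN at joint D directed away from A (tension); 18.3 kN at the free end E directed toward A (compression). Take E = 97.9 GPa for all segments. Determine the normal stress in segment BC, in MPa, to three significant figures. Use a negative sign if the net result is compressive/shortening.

9.33 MPa

Internal axial forces (sectioning from the free end, tension +): N_DE = -18.3 kN, N_CD = -3.1 kN, N_BC = 20.4 kN, N_AB = 11.8 kN.
A_BC = 2187 mm².
σ_BC = N_BC/A_BC = 20400/2187 = 9.326 MPa.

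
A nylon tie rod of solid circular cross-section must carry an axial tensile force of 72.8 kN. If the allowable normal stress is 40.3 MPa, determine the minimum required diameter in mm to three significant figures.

48.0 mm

Required area A ≥ P/σ_allow = 72800/40.3 = 1806 mm².
For a solid circular section, d ≥ √(4A/π) = 47.96 mm.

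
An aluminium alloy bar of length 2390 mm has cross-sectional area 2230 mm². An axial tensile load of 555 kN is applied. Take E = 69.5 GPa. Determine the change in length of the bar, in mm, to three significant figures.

8.56 mm

δ_mech = NL/(AE) = 555000·2390/(2230·69500) = 8.559 mm.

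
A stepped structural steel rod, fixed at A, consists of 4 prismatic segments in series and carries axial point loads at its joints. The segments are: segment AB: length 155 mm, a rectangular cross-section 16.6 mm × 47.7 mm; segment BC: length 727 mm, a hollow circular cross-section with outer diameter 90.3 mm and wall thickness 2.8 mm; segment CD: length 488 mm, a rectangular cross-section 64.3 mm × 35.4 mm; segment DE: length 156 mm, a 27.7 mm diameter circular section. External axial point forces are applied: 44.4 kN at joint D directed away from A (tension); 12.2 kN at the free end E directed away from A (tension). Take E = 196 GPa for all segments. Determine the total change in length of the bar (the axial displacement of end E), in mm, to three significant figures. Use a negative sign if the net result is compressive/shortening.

0.407 mm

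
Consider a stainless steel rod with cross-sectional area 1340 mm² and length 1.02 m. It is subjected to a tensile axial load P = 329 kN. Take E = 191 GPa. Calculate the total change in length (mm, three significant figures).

1.31 mm

δ_mech = NL/(AE) = 329000·1020/(1340·191000) = 1.311 mm.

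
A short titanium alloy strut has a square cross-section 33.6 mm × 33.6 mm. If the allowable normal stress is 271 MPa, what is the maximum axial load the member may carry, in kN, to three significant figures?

A = 1129 mm².
P_max = σ_allow · A = 271 · 1129 = 305900 N = 305.9 kN.

306 kN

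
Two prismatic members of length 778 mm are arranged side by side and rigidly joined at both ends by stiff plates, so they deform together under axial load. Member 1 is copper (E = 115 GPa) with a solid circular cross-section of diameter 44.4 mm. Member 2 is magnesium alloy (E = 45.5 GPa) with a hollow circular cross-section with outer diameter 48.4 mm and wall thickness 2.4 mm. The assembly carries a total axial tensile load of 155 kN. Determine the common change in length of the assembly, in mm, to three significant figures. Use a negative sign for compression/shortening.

0.622 mm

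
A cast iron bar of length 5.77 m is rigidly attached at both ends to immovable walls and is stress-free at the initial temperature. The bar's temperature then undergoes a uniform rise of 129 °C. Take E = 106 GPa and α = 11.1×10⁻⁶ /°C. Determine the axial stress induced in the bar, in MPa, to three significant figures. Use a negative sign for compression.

Free thermal expansion αLΔT = 11.1e-6 · 5770 · 129 = 8.262 mm.
The walls impose strain ε = −(8.262)/5770 = -1.4319e-03; σ = Eε = 106000 · -1.4319e-03 = -151.8 MPa.

-152 MPa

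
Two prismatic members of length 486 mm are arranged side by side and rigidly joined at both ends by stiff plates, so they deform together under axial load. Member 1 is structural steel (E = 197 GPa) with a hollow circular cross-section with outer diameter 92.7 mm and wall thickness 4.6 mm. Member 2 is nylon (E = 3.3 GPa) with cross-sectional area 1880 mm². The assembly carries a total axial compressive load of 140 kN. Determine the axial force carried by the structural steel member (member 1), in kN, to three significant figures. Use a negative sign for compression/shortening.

-137 kN

A_1 = 1273 mm².
Equal strain + equilibrium ⇒ each member carries load in proportion to AE: A₁E₁ = 250800000 N, A₂E₂ = 6204000 N, ΣAE = 257000000 N.
F₁ = P·A₁E₁/ΣAE = -140000·250800000/257000000 = -136600 N.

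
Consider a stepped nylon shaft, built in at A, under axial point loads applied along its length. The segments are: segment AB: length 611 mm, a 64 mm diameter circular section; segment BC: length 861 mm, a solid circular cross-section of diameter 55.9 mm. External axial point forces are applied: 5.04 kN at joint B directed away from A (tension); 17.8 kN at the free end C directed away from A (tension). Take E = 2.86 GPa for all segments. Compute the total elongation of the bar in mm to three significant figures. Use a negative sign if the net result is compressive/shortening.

3.70 mm

Internal axial forces (sectioning from the free end, tension +): N_BC = 17.8 kN, N_AB = 22.84 kN.
A_AB = 3217 mm².
A_BC = 2454 mm².
δ_AB = 22840·611/(3217·2860) = 1.517 mm
δ_BC = 17800·861/(2454·2860) = 2.183 mm
δ = Σδ_i = 3.7 mm.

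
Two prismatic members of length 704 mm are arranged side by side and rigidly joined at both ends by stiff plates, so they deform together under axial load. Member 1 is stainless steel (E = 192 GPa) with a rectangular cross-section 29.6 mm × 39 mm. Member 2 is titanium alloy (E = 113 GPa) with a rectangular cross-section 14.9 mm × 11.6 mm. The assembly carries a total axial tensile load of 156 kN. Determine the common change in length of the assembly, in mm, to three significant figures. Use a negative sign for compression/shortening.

0.455 mm

A_1 = 1154 mm².
A_2 = 172.8 mm².
Equal strain + equilibrium ⇒ each member carries load in proportion to AE: A₁E₁ = 221600000 N, A₂E₂ = 19530000 N, ΣAE = 241200000 N.
δ = PL/ΣAE = 156000·704/241200000 = 0.4554 mm.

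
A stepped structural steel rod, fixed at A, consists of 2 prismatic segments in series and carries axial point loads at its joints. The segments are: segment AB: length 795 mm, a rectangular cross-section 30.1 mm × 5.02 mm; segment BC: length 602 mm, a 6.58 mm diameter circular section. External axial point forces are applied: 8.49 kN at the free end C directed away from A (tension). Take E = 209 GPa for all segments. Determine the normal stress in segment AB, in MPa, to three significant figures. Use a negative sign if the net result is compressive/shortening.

56.2 MPa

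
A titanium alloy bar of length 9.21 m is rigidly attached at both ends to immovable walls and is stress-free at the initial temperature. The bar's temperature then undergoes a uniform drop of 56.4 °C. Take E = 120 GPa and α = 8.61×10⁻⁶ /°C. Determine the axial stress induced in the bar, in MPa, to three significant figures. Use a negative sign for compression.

58.3 MPa

Free thermal expansion αLΔT = 8.61e-6 · 9210 · -56.4 = -4.472 mm.
The walls impose strain ε = −(-4.472)/9210 = 4.8560e-04; σ = Eε = 120000 · 4.8560e-04 = 58.27 MPa.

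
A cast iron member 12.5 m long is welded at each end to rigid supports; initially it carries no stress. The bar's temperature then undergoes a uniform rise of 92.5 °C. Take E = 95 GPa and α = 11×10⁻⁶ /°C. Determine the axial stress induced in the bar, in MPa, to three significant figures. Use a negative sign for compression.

-96.7 MPa

Free thermal expansion αLΔT = 11e-6 · 12500 · 92.5 = 12.72 mm.
The walls impose strain ε = −(12.72)/12500 = -1.0175e-03; σ = Eε = 95000 · -1.0175e-03 = -96.66 MPa.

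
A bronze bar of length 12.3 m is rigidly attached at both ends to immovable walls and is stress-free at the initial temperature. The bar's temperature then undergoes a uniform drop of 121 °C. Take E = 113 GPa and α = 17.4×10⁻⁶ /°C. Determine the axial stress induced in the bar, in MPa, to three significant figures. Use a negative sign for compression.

Free thermal expansion αLΔT = 17.4e-6 · 12300 · -121 = -25.9 mm.
The walls impose strain ε = −(-25.9)/12300 = 2.1054e-03; σ = Eε = 113000 · 2.1054e-03 = 237.9 MPa.

238 MPa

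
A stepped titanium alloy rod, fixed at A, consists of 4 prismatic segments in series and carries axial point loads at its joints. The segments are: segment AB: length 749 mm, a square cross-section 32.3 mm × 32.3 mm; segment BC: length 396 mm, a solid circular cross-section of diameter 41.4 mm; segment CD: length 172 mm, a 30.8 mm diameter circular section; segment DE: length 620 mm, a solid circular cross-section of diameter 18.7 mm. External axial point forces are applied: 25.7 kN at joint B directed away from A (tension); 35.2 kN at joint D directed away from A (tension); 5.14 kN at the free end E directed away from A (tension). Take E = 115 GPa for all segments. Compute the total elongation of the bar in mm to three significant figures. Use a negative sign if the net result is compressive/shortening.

Internal axial forces (sectioning from the free end, tension +): N_DE = 5.14 kN, N_CD = 40.34 kN, N_BC = 40.34 kN, N_AB = 66.04 kN.
A_AB = 1043 mm².
A_BC = 1346 mm².
A_CD = 745.1 mm².
A_DE = 274.6 mm².
δ_AB = 66040·749/(1043·115000) = 0.4123 mm
δ_BC = 40340·396/(1346·115000) = 0.1032 mm
δ_CD = 40340·172/(745.1·115000) = 0.08098 mm
δ_DE = 5140·620/(274.6·115000) = 0.1009 mm
δ = Σδ_i = 0.6973 mm.

0.697 mm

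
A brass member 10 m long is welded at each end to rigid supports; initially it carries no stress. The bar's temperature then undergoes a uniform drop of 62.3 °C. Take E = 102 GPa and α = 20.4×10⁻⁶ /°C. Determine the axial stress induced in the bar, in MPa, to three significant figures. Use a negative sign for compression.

130 MPa

Free thermal expansion αLΔT = 20.4e-6 · 10000 · -62.3 = -12.71 mm.
The walls impose strain ε = −(-12.71)/10000 = 1.2709e-03; σ = Eε = 102000 · 1.2709e-03 = 129.6 MPa.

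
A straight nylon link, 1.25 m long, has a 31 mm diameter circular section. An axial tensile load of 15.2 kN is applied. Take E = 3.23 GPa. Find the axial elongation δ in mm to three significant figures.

7.79 mm

A = 754.8 mm².
δ_mech = NL/(AE) = 15200·1250/(754.8·3230) = 7.794 mm.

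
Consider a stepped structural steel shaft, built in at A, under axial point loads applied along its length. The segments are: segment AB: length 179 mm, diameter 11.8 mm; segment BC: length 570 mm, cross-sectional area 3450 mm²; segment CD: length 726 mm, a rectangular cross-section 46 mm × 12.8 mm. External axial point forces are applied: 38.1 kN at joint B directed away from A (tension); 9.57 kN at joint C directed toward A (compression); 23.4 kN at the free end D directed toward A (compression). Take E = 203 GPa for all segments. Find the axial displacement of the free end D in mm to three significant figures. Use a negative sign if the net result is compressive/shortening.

-0.128 mm

Internal axial forces (sectioning from the free end, tension +): N_CD = -23.4 kN, N_BC = -32.97 kN, N_AB = 5.13 kN.
A_AB = 109.4 mm².
A_CD = 588.8 mm².
δ_AB = 5130·179/(109.4·203000) = 0.04136 mm
δ_BC = -32970·570/(3450·203000) = -0.02683 mm
δ_CD = -23400·726/(588.8·203000) = -0.1421 mm
δ = Σδ_i = -0.1276 mm.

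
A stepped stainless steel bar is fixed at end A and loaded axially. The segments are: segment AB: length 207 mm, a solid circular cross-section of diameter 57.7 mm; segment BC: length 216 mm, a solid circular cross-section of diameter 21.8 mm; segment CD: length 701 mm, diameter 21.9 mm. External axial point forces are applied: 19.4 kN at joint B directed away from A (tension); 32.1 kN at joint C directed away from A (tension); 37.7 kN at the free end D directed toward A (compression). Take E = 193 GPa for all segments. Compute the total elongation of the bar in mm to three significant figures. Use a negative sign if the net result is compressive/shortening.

-0.375 mm

Internal axial forces (sectioning from the free end, tension +): N_CD = -37.7 kN, N_BC = -5.6 kN, N_AB = 13.8 kN.
A_AB = 2615 mm².
A_BC = 373.3 mm².
A_CD = 376.7 mm².
δ_AB = 13800·207/(2615·193000) = 0.00566 mm
δ_BC = -5600·216/(373.3·193000) = -0.01679 mm
δ_CD = -37700·701/(376.7·193000) = -0.3635 mm
δ = Σδ_i = -0.3746 mm.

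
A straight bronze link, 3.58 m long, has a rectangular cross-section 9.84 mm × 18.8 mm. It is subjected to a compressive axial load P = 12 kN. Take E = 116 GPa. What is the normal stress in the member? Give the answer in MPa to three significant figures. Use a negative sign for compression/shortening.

A = 185 mm².
σ = N/A = -12000/185 = -64.87 MPa.

-64.9 MPa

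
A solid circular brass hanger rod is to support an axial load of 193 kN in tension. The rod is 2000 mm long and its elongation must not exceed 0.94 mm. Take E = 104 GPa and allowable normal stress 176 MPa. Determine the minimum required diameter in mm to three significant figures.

Required area A ≥ P/σ_allow = 193000/176 = 1097 mm².
For a solid circular section, d ≥ √(4A/π) = 37.37 mm.
Elongation limit: A ≥ PL/(Eδ_allow) = 193000·2000/(104000·0.94) = 3948 mm² ⇒ d ≥ 70.9 mm.
The elongation limit governs.

70.9 mm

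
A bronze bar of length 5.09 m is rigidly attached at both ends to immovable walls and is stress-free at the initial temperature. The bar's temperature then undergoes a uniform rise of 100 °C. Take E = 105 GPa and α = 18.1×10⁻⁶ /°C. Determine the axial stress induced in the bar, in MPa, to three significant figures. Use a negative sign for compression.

Free thermal expansion αLΔT = 18.1e-6 · 5090 · 100 = 9.213 mm.
The walls impose strain ε = −(9.213)/5090 = -1.8100e-03; σ = Eε = 105000 · -1.8100e-03 = -190.1 MPa.

-190 MPa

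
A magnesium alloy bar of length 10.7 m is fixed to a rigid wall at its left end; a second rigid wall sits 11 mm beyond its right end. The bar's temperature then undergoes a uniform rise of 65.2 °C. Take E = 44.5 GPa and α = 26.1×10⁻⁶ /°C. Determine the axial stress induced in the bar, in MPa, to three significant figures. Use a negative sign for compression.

Free thermal expansion αLΔT = 26.1e-6 · 10700 · 65.2 = 18.21 mm.
The walls engage after the gap closes; constrained expansion = 18.21 − 11 = 7.208 mm.
The walls impose strain ε = −(7.208)/10700 = -6.7368e-04; σ = Eε = 44500 · -6.7368e-04 = -29.98 MPa.

-30.0 MPa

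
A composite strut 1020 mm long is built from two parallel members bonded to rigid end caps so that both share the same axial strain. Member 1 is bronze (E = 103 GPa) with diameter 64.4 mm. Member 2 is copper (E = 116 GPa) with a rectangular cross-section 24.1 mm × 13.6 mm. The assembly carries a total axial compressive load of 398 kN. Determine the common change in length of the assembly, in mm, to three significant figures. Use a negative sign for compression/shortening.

-1.09 mm

A_1 = 3257 mm².
A_2 = 327.8 mm².
Equal strain + equilibrium ⇒ each member carries load in proportion to AE: A₁E₁ = 335500000 N, A₂E₂ = 38020000 N, ΣAE = 373500000 N.
δ = PL/ΣAE = -398000·1020/373500000 = -1.087 mm.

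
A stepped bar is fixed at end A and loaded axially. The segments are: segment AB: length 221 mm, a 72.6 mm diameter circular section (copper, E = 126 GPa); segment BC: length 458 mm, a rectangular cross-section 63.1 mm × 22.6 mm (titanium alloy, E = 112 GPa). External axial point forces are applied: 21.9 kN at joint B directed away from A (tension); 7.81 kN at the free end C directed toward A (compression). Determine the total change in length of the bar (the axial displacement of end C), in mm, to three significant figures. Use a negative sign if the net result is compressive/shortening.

Internal axial forces (sectioning from the free end, tension +): N_BC = -7.81 kN, N_AB = 14.09 kN.
A_AB = 4140 mm².
A_BC = 1426 mm².
δ_AB = 14090·221/(4140·126000) = 0.00597 mm
δ_BC = -7810·458/(1426·112000) = -0.0224 mm
δ = Σδ_i = -0.01643 mm.

-0.0164 mm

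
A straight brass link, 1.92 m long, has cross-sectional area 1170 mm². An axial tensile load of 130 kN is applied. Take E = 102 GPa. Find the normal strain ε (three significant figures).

σ = N/A = 111.1 MPa; ε = σ/E = 111.1/102000 = 1.089e-03.

0.00109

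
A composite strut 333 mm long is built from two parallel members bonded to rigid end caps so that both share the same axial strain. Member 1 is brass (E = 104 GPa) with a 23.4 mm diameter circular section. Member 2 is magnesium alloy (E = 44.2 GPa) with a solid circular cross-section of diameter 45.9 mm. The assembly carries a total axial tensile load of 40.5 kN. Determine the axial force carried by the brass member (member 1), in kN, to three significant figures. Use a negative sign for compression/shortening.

A_1 = 430.1 mm².
A_2 = 1655 mm².
Equal strain + equilibrium ⇒ each member carries load in proportion to AE: A₁E₁ = 44730000 N, A₂E₂ = 73140000 N, ΣAE = 117900000 N.
F₁ = P·A₁E₁/ΣAE = 40500·44730000/117900000 = 15370 N.

15.4 kN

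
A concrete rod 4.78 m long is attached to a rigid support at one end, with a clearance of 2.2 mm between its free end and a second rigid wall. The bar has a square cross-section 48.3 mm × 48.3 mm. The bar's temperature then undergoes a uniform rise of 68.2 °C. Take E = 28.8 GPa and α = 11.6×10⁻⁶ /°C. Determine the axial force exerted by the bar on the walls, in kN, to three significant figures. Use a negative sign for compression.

Free thermal expansion αLΔT = 11.6e-6 · 4780 · 68.2 = 3.782 mm.
The walls engage after the gap closes; constrained expansion = 3.782 − 2.2 = 1.582 mm.
The walls impose strain ε = −(1.582)/4780 = -3.3087e-04; σ = Eε = 28800 · -3.3087e-04 = -9.529 MPa.
Wall reaction R = σ·A = -9.529·2333 = -22230 N = -22.23 kN.

-22.2 kN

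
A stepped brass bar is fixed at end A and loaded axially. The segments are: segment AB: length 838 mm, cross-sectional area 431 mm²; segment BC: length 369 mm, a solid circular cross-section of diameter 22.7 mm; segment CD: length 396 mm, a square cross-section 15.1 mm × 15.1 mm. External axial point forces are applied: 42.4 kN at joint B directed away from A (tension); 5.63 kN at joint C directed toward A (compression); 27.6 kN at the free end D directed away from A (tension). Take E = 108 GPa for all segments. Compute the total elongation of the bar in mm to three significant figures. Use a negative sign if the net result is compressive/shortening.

Internal axial forces (sectioning from the free end, tension +): N_CD = 27.6 kN, N_BC = 21.97 kN, N_AB = 64.37 kN.
A_BC = 404.7 mm².
A_CD = 228 mm².
δ_AB = 64370·838/(431·108000) = 1.159 mm
δ_BC = 21970·369/(404.7·108000) = 0.1855 mm
δ_CD = 27600·396/(228·108000) = 0.4438 mm
δ = Σδ_i = 1.788 mm.

1.79 mm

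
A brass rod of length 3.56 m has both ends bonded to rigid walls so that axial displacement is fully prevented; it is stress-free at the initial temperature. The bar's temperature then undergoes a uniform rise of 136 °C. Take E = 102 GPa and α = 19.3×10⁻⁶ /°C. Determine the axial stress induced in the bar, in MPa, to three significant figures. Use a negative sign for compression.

-268 MPa

Free thermal expansion αLΔT = 19.3e-6 · 3560 · 136 = 9.344 mm.
The walls impose strain ε = −(9.344)/3560 = -2.6248e-03; σ = Eε = 102000 · -2.6248e-03 = -267.7 MPa.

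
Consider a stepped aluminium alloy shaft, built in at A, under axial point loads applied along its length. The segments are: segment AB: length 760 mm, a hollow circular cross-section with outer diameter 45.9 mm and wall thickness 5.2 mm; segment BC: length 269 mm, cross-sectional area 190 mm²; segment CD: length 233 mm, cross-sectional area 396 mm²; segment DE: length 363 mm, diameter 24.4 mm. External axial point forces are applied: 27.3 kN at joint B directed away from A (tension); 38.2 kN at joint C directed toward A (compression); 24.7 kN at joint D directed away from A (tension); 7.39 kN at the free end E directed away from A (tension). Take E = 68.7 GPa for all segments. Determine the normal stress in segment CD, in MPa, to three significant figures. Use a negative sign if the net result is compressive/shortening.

81.0 MPa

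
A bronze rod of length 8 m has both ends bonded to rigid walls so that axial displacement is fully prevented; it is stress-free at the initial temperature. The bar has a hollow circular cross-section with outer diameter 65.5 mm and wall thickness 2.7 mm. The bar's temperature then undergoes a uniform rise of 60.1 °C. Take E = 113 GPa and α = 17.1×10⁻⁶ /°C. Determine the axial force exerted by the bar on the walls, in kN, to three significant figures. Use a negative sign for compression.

-61.9 kN

Free thermal expansion αLΔT = 17.1e-6 · 8000 · 60.1 = 8.222 mm.
The walls impose strain ε = −(8.222)/8000 = -1.0277e-03; σ = Eε = 113000 · -1.0277e-03 = -116.1 MPa.
Wall reaction R = σ·A = -116.1·532.7 = -61860 N = -61.86 kN.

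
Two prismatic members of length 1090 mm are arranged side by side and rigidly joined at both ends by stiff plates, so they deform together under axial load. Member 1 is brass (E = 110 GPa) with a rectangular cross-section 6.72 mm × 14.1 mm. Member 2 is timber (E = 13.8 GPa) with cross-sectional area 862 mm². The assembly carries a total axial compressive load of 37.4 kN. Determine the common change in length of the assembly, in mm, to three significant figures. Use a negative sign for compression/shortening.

-1.83 mm

A_1 = 94.75 mm².
Equal strain + equilibrium ⇒ each member carries load in proportion to AE: A₁E₁ = 10420000 N, A₂E₂ = 11900000 N, ΣAE = 22320000 N.
δ = PL/ΣAE = -37400·1090/22320000 = -1.827 mm.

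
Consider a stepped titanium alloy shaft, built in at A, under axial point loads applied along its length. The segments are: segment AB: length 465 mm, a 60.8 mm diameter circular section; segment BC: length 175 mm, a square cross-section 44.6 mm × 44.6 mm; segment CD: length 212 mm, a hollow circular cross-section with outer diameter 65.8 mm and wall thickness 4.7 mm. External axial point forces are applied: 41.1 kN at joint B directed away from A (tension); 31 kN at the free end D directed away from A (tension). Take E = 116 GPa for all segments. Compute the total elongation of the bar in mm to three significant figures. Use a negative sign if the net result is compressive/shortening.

0.186 mm

Internal axial forces (sectioning from the free end, tension +): N_CD = 31 kN, N_BC = 31 kN, N_AB = 72.1 kN.
A_AB = 2903 mm².
A_BC = 1989 mm².
A_CD = 902.2 mm².
δ_AB = 72100·465/(2903·116000) = 0.09955 mm
δ_BC = 31000·175/(1989·116000) = 0.02351 mm
δ_CD = 31000·212/(902.2·116000) = 0.0628 mm
δ = Σδ_i = 0.1859 mm.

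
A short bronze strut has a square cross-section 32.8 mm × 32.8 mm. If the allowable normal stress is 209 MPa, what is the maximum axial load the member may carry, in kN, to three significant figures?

225 kN

A = 1076 mm².
P_max = σ_allow · A = 209 · 1076 = 224900 N = 224.9 kN.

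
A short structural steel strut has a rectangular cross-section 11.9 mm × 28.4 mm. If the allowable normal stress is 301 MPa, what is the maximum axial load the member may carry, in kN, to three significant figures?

A = 338 mm².
P_max = σ_allow · A = 301 · 338 = 101700 N = 101.7 kN.

102 kN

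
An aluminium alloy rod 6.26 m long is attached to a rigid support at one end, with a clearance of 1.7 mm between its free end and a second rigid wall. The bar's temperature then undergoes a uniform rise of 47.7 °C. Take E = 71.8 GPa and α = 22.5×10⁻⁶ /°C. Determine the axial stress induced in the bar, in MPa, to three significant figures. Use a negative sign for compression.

Free thermal expansion αLΔT = 22.5e-6 · 6260 · 47.7 = 6.719 mm.
The walls engage after the gap closes; constrained expansion = 6.719 − 1.7 = 5.019 mm.
The walls impose strain ε = −(5.019)/6260 = -8.0168e-04; σ = Eε = 71800 · -8.0168e-04 = -57.56 MPa.

-57.6 MPa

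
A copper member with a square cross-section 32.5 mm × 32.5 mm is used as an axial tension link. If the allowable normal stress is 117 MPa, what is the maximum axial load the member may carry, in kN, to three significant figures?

A = 1056 mm².
P_max = σ_allow · A = 117 · 1056 = 123600 N = 123.6 kN.

124 kN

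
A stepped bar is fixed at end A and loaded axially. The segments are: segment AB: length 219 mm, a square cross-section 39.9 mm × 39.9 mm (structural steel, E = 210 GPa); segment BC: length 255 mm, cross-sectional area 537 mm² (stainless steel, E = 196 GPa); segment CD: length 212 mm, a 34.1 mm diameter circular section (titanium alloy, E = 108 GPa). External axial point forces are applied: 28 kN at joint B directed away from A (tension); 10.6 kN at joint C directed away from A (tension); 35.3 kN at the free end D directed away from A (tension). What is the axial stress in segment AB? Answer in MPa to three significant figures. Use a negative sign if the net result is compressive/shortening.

Internal axial forces (sectioning from the free end, tension +): N_CD = 35.3 kN, N_BC = 45.9 kN, N_AB = 73.9 kN.
A_AB = 1592 mm².
σ_AB = N_AB/A_AB = 73900/1592 = 46.42 MPa.

46.4 MPa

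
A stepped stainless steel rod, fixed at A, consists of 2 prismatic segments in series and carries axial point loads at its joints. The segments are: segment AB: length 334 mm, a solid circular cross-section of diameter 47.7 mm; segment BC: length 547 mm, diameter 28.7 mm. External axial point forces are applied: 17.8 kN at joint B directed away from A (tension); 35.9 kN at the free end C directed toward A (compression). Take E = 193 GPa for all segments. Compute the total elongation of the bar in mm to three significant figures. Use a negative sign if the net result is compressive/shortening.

-0.175 mm

Internal axial forces (sectioning from the free end, tension +): N_BC = -35.9 kN, N_AB = -18.1 kN.
A_AB = 1787 mm².
A_BC = 646.9 mm².
δ_AB = -18100·334/(1787·193000) = -0.01753 mm
δ_BC = -35900·547/(646.9·193000) = -0.1573 mm
δ = Σδ_i = -0.1748 mm.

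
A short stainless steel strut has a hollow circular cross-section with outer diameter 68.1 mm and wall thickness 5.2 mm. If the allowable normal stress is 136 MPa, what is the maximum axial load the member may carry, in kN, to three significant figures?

A = 1028 mm².
P_max = σ_allow · A = 136 · 1028 = 139700 N = 139.7 kN.

140 kN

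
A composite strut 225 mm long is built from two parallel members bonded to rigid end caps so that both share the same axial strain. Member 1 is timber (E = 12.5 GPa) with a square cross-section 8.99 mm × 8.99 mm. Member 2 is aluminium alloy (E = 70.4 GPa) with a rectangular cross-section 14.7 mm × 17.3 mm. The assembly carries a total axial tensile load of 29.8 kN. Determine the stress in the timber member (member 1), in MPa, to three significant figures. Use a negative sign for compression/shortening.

A_1 = 80.82 mm².
A_2 = 254.3 mm².
Equal strain + equilibrium ⇒ each member carries load in proportion to AE: A₁E₁ = 1010000 N, A₂E₂ = 17900000 N, ΣAE = 18910000 N.
σ₁ = P·E₁/ΣAE = 29800·12500/18910000 = 19.69 MPa.

19.7 MPa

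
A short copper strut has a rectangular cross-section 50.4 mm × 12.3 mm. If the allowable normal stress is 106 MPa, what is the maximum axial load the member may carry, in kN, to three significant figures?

A = 619.9 mm².
P_max = σ_allow · A = 106 · 619.9 = 65710 N = 65.71 kN.

65.7 kN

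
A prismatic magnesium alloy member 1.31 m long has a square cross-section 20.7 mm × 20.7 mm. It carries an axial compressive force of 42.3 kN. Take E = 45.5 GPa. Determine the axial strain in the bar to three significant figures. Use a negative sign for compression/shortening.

-0.00217

A = 428.5 mm².
σ = N/A = -98.72 MPa; ε = σ/E = -98.72/45500 = -2.170e-03.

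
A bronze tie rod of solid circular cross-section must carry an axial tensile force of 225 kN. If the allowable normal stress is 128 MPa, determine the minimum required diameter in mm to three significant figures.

Required area A ≥ P/σ_allow = 225000/128 = 1758 mm².
For a solid circular section, d ≥ √(4A/π) = 47.31 mm.

47.3 mm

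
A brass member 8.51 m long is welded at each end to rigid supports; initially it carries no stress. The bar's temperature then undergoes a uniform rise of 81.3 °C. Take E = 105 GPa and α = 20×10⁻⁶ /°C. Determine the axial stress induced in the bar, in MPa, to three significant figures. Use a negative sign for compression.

-171 MPa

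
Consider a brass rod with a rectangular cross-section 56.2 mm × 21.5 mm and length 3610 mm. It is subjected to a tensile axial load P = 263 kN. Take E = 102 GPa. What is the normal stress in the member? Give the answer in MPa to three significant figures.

A = 1208 mm².
σ = N/A = 263000/1208 = 217.7 MPa.

218 MPa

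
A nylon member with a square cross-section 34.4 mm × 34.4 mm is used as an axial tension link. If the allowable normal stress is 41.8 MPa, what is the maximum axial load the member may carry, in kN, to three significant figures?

49.5 kN

A = 1183 mm².
P_max = σ_allow · A = 41.8 · 1183 = 49460 N = 49.46 kN.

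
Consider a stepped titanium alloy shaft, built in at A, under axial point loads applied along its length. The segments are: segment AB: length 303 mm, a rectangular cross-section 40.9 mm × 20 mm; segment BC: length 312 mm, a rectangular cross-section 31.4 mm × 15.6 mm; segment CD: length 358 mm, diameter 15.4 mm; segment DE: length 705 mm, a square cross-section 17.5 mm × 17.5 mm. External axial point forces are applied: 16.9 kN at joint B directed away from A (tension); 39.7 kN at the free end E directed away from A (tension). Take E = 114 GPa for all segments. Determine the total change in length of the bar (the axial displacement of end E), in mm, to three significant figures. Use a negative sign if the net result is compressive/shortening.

1.88 mm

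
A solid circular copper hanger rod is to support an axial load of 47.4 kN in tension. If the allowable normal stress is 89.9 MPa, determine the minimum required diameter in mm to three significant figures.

25.9 mm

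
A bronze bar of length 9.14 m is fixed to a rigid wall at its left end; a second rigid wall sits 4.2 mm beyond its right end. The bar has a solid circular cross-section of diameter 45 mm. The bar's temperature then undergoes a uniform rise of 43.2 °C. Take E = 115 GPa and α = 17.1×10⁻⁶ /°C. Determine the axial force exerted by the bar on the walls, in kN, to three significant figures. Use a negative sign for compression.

-51.1 kN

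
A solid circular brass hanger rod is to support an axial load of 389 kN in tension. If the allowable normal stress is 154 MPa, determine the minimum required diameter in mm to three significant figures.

Required area A ≥ P/σ_allow = 389000/154 = 2526 mm².
For a solid circular section, d ≥ √(4A/π) = 56.71 mm.

56.7 mm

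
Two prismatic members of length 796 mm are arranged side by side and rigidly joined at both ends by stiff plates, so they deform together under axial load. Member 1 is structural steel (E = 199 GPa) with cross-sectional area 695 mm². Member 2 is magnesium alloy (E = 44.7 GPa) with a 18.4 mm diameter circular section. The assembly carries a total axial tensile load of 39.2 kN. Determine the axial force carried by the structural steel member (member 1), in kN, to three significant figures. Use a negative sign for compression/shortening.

A_2 = 265.9 mm².
Equal strain + equilibrium ⇒ each member carries load in proportion to AE: A₁E₁ = 138300000 N, A₂E₂ = 11890000 N, ΣAE = 150200000 N.
F₁ = P·A₁E₁/ΣAE = 39200·138300000/150200000 = 36100 N.

36.1 kN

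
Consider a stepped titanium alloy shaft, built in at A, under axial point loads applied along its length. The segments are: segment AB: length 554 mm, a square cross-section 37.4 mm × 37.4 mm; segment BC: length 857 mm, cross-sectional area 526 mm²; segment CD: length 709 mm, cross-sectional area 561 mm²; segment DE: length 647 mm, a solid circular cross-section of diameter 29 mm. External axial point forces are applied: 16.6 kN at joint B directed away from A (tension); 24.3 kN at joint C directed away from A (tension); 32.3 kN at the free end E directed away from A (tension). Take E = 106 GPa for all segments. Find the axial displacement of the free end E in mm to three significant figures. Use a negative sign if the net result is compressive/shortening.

Internal axial forces (sectioning from the free end, tension +): N_DE = 32.3 kN, N_CD = 32.3 kN, N_BC = 56.6 kN, N_AB = 73.2 kN.
A_AB = 1399 mm².
A_DE = 660.5 mm².
δ_AB = 73200·554/(1399·106000) = 0.2735 mm
δ_BC = 56600·857/(526·106000) = 0.87 mm
δ_CD = 32300·709/(561·106000) = 0.3851 mm
δ_DE = 32300·647/(660.5·106000) = 0.2985 mm
δ = Σδ_i = 1.827 mm.

1.83 mm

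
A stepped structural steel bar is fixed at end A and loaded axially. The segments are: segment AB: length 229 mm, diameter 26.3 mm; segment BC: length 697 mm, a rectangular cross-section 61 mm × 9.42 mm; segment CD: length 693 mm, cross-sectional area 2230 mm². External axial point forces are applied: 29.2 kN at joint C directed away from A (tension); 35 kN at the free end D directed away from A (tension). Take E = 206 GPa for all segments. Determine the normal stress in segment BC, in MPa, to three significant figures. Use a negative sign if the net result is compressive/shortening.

Internal axial forces (sectioning from the free end, tension +): N_CD = 35 kN, N_BC = 64.2 kN, N_AB = 64.2 kN.
A_BC = 574.6 mm².
σ_BC = N_BC/A_BC = 64200/574.6 = 111.7 MPa.

112 MPa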